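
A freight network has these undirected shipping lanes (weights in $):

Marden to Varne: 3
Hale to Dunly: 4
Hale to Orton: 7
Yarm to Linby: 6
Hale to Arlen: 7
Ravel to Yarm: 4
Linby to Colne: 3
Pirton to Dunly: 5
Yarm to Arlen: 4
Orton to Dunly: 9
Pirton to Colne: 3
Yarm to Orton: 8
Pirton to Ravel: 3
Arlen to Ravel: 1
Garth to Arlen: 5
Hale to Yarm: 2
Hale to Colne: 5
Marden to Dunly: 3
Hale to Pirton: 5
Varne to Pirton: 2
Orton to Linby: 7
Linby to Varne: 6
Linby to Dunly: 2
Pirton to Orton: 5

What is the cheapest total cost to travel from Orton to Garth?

$14

Candidate routes:
Orton → Pirton → Ravel → Arlen → Garth: 5+3+1+5 = 14
Orton → Yarm → Arlen → Garth: 8+4+5 = 17
The minimum is $14 via Orton → Pirton → Ravel → Arlen → Garth.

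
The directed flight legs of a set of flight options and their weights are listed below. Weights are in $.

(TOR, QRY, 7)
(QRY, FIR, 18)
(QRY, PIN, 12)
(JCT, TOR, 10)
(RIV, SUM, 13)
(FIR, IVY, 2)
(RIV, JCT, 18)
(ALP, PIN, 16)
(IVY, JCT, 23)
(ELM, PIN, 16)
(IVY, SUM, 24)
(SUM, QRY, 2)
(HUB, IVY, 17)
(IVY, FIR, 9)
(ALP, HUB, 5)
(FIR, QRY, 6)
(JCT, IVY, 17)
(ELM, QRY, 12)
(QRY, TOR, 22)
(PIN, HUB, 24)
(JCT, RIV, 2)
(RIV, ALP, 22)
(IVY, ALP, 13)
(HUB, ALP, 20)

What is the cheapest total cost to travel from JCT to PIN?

$29

Settle nodes by increasing distance from JCT:
JCT: 0
RIV: 2  (via JCT)
TOR: 10  (via JCT)
SUM: 15  (via RIV)
IVY: 17  (via JCT)
QRY: 17  (via TOR)
ALP: 24  (via RIV)
FIR: 26  (via IVY)
PIN: 29  (via QRY)
Shortest route: JCT–TOR–QRY–PIN = $29.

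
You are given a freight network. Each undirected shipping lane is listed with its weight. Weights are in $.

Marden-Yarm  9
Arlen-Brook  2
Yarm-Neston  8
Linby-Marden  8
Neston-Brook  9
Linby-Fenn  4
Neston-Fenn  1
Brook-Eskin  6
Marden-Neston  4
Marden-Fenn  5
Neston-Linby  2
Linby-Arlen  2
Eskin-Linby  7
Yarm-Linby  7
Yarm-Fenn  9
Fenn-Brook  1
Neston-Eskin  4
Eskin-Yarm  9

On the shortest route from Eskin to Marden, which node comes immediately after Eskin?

Enumerating some paths:
Eskin → Brook → Fenn → Neston → Marden: 6+1+1+4 = 12
Eskin → Neston → Marden: 4+4 = 8
Eskin → Neston → Fenn → Marden: 4+1+5 = 10
The minimum is $8 via Eskin → Neston → Marden.
So from Eskin the first move is to Neston.

Neston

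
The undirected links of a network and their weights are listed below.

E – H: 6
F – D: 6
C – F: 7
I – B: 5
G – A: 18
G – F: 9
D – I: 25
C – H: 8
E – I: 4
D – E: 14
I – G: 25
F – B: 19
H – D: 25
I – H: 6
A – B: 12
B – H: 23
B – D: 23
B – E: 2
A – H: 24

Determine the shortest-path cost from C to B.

Shortest distances from C:
C: 0
F: 7  (via C)
H: 8  (via C)
D: 13  (via F)
E: 14  (via H)
I: 14  (via H)
B: 16  (via E)
Shortest route: C–H–E–B = 16.

16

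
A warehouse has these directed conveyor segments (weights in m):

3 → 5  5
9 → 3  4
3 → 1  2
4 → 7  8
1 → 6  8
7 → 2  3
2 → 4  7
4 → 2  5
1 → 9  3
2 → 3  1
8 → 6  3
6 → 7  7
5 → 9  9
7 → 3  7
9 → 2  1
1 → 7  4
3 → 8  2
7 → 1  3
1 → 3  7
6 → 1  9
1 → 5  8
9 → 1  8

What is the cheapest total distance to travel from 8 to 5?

19 m

Candidate routes:
8 - 6 - 7 - 2 - 3 - 5: 3+7+3+1+5 = 19
8 - 6 - 1 - 5: 3+9+8 = 20
The minimum is 19 m via 8 - 6 - 7 - 2 - 3 - 5.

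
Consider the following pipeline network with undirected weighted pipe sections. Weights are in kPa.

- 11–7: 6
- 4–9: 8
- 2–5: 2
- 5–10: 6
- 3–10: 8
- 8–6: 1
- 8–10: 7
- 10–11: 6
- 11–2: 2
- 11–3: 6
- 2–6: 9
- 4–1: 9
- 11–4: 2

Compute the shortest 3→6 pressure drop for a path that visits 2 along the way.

17 kPa

Best 3 to 2: 3 → 11 → 2 costing 8
Best 2 to 6: 2 → 6 costing 9
Total via 2: 8 + 9 = 17 kPa.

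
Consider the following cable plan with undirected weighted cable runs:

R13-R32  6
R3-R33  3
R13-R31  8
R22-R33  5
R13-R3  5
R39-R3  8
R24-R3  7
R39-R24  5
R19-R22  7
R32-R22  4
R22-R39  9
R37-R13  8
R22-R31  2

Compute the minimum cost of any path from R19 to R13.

17

Shortest distances from R19:
R19: 0
R22: 7  (via R19)
R31: 9  (via R22)
R32: 11  (via R22)
R33: 12  (via R22)
R3: 15  (via R33)
R39: 16  (via R22)
R13: 17  (via R31)
Shortest route: R19–R22–R31–R13 = 17.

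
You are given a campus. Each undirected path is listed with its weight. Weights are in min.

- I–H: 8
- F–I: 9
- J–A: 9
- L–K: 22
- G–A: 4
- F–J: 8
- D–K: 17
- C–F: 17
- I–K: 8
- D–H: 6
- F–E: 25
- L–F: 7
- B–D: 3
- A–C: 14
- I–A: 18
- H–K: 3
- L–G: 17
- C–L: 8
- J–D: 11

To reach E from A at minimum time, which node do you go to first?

Compare a few routes:
A–J–F–E: 9+8+25 = 42
A–I–F–E: 18+9+25 = 52
Cheapest is A–J–F–E at 42 min.
So from A the first move is to J.

J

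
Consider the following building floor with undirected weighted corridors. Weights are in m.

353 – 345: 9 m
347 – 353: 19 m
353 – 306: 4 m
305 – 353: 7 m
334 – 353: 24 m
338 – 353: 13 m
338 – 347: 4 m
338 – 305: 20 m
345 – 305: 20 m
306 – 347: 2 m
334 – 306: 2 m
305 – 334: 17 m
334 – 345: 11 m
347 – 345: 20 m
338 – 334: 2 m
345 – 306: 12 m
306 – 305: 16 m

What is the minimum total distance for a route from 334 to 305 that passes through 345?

Shortest 334→345: 334–345 = 11
Best 345 to 305: 345–353–305 costing 16
Total via 345: 11 + 16 = 27 m.

27 m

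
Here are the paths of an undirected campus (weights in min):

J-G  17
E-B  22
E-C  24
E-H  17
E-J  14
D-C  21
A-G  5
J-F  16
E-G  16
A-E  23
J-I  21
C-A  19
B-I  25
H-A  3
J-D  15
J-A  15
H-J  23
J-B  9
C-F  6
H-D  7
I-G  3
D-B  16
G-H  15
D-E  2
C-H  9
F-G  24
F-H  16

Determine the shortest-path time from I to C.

Settle nodes by increasing distance from I:
I: 0
G: 3  (via I)
A: 8  (via G)
H: 11  (via A)
D: 18  (via H)
E: 19  (via G)
C: 20  (via H)
Shortest route: I → G → A → H → C = 20 min.

20 min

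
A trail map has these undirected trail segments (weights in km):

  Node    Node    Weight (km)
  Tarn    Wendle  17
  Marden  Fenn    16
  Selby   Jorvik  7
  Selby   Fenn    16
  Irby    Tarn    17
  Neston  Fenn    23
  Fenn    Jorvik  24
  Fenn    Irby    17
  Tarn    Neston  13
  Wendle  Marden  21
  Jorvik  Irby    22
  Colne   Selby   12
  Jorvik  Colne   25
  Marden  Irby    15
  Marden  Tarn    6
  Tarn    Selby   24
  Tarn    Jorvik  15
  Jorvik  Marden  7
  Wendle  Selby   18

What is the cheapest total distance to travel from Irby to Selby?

Enumerating some paths:
Irby - Jorvik - Selby: 22+7 = 29
Irby - Fenn - Selby: 17+16 = 33
The minimum is 29 km via Irby - Jorvik - Selby.

29 km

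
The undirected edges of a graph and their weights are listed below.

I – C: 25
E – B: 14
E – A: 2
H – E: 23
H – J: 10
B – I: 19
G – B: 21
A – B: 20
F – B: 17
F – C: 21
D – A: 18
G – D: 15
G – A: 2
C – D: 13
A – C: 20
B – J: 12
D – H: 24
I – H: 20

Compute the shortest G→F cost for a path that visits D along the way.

Best G to D: G → D costing 15
Best D to F: D → C → F costing 34
Total via D: 15 + 34 = 49.

49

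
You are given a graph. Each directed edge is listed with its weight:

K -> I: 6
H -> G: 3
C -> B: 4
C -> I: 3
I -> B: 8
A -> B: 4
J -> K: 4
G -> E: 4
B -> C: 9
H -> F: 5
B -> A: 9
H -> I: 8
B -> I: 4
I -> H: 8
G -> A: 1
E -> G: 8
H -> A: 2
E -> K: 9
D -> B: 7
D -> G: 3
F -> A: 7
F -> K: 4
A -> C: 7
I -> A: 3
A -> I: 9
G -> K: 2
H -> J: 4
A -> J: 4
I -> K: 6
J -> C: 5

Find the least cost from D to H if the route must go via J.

24

Shortest D→J: D–G–A–J = 8
Shortest J→H: J–C–I–H = 16
Total via J: 8 + 16 = 24.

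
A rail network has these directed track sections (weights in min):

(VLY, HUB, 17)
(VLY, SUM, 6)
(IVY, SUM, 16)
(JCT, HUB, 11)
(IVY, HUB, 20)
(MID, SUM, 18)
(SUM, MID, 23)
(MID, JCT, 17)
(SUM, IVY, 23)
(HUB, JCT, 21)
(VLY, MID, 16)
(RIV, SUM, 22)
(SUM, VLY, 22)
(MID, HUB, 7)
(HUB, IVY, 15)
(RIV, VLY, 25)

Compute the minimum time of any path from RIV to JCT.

Enumerating some paths:
RIV–VLY–MID–JCT: 25+16+17 = 58
RIV–SUM–MID–JCT: 22+23+17 = 62
The minimum is 58 min via RIV–VLY–MID–JCT.

58 min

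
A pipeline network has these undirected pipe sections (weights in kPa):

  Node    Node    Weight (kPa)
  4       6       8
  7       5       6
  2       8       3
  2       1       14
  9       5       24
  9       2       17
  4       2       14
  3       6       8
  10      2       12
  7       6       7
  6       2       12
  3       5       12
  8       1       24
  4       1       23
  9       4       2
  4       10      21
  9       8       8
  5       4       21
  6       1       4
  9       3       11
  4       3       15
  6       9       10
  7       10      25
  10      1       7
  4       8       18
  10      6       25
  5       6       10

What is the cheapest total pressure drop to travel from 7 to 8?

22 kPa

Settle nodes by increasing distance from 7:
7: 0
5: 6  (via 7)
6: 7  (via 7)
1: 11  (via 6)
3: 15  (via 6)
4: 15  (via 6)
9: 17  (via 6)
10: 18  (via 1)
2: 19  (via 6)
8: 22  (via 2)
Shortest route: 7–6–2–8 = 22 kPa.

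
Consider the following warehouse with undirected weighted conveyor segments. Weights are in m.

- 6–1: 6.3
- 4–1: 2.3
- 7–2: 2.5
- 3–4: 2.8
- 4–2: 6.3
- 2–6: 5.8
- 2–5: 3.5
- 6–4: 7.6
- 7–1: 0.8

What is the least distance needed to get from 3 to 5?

Running Dijkstra from 3:
3: 0
4: 2.8  (via 3)
1: 5.1  (via 4)
7: 5.9  (via 1)
2: 8.4  (via 7)
6: 10.4  (via 4)
5: 11.9  (via 2)
Shortest route: 3 → 4 → 1 → 7 → 2 → 5 = 11.9 m.

11.9 m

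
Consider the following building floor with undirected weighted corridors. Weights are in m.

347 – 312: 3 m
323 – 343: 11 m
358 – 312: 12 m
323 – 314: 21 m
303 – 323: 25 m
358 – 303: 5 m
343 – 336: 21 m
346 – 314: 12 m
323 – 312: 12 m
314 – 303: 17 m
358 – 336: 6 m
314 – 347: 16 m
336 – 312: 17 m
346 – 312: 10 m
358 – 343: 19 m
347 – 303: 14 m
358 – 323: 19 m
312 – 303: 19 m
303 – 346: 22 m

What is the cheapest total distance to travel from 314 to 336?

28 m

Settle nodes by increasing distance from 314:
314: 0
346: 12  (via 314)
347: 16  (via 314)
303: 17  (via 314)
312: 19  (via 347)
323: 21  (via 314)
358: 22  (via 303)
336: 28  (via 358)
Shortest route: 314–303–358–336 = 28 m.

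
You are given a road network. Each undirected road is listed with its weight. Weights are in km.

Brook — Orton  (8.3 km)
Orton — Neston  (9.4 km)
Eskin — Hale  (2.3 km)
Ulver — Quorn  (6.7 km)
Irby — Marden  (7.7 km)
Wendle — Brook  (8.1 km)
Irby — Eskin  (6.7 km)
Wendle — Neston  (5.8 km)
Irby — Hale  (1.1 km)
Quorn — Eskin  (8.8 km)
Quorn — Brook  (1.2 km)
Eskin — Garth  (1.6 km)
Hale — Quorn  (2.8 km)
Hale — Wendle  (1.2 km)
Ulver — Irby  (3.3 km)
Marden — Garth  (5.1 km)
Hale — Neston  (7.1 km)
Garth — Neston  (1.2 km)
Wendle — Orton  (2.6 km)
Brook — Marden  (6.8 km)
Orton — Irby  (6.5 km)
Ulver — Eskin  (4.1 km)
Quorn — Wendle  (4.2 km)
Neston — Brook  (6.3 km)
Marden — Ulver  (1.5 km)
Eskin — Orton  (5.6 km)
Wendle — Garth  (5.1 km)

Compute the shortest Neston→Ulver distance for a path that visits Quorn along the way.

Shortest Neston→Quorn: Neston–Brook–Quorn = 7.5
Shortest Quorn→Ulver: Quorn–Ulver = 6.7
Total via Quorn: 7.5 + 6.7 = 14.2 km.

14.2 km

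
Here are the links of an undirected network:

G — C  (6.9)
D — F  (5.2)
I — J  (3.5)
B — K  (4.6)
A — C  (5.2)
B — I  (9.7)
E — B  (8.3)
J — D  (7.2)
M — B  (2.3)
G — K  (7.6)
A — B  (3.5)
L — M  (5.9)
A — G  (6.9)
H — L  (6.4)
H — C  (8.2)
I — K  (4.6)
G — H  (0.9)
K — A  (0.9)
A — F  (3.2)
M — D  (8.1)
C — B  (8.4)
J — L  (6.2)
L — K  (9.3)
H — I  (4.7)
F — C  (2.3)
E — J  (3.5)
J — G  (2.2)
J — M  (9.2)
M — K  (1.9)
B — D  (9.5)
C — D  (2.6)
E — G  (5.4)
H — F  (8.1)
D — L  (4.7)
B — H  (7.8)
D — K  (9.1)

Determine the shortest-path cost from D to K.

8.7

Enumerating some paths:
D - F - A - K: 5.2+3.2+0.9 = 9.3
D - C - A - K: 2.6+5.2+0.9 = 8.7
D - K: 9.1 = 9.1
D - C - F - A - K: 2.6+2.3+3.2+0.9 = 9
The minimum is 8.7 via D - C - A - K.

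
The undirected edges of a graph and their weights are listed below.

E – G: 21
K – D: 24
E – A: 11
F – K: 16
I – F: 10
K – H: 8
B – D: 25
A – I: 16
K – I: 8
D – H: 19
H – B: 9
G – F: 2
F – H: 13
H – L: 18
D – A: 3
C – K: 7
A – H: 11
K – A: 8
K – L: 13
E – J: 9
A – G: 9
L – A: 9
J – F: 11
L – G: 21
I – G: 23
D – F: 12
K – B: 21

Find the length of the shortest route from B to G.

24

Enumerating some paths:
B - H - K - A - G: 9+8+8+9 = 34
B - H - K - F - G: 9+8+16+2 = 35
B - H - F - G: 9+13+2 = 24
B - H - A - G: 9+11+9 = 29
The minimum is 24 via B - H - F - G.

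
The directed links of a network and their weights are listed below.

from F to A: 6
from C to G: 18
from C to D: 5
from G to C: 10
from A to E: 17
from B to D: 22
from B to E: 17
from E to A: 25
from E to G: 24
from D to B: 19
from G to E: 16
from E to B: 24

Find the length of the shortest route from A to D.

56

Shortest distances from A:
A: 0
E: 17  (via A)
B: 41  (via E)
G: 41  (via E)
C: 51  (via G)
D: 56  (via C)
Shortest route: A → E → G → C → D = 56.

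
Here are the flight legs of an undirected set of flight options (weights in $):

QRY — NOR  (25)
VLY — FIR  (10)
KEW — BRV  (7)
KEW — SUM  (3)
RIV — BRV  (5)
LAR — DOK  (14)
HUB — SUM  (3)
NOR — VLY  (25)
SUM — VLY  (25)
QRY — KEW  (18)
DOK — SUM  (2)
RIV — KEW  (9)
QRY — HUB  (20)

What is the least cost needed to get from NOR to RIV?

Candidate routes:
NOR–QRY–KEW–BRV–RIV: 25+18+7+5 = 55
NOR–QRY–KEW–RIV: 25+18+9 = 52
The minimum is $52 via NOR–QRY–KEW–RIV.

$52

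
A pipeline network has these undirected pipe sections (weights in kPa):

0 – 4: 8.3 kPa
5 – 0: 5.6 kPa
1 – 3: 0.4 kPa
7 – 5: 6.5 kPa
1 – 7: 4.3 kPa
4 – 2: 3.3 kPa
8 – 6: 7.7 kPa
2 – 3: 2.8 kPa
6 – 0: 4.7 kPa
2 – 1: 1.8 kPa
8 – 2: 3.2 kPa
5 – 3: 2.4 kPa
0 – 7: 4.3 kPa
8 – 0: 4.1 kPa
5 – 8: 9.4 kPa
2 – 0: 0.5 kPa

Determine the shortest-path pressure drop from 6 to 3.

7.4 kPa

Running Dijkstra from 6:
6: 0
0: 4.7  (via 6)
2: 5.2  (via 0)
1: 7  (via 2)
3: 7.4  (via 1)
Shortest route: 6–0–2–1–3 = 7.4 kPa.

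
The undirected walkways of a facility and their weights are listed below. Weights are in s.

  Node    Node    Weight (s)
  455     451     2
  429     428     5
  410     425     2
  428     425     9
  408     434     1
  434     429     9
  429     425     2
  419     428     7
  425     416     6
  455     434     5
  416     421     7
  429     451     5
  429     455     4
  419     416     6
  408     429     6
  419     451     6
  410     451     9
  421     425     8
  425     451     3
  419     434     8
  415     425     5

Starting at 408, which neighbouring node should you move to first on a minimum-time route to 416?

Compare a few routes:
408–434–419–416: 1+8+6 = 15
408–429–425–416: 6+2+6 = 14
408–434–455–451–425–416: 1+5+2+3+6 = 17
The minimum is 14 s via 408–429–425–416.
So from 408 the first move is to 429.

429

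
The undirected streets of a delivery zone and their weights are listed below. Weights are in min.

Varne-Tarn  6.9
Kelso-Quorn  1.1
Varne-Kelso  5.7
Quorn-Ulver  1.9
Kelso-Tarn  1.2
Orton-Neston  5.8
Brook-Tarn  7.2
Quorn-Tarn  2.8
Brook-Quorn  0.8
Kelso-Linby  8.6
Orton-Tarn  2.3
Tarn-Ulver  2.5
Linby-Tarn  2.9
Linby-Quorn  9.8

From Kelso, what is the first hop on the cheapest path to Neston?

Tarn

Enumerating some paths:
Kelso → Quorn → Ulver → Tarn → Orton → Neston: 1.1+1.9+2.5+2.3+5.8 = 13.6
Kelso → Quorn → Tarn → Orton → Neston: 1.1+2.8+2.3+5.8 = 12
Kelso → Tarn → Orton → Neston: 1.2+2.3+5.8 = 9.3
Kelso → Quorn → Brook → Tarn → Orton → Neston: 1.1+0.8+7.2+2.3+5.8 = 17.2
Cheapest is Kelso → Tarn → Orton → Neston at 9.3 min.
So from Kelso the first move is to Tarn.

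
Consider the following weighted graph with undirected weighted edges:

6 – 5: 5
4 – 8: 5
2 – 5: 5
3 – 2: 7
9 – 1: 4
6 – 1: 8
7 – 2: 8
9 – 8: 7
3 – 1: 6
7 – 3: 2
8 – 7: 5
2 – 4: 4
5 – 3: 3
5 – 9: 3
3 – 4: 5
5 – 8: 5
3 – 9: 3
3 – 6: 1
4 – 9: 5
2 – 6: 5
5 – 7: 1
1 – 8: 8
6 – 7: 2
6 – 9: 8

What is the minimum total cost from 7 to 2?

Settle nodes by increasing distance from 7:
7: 0
5: 1  (via 7)
3: 2  (via 7)
6: 2  (via 7)
9: 4  (via 5)
8: 5  (via 7)
2: 6  (via 5)
Shortest route: 7 → 5 → 2 = 6.

6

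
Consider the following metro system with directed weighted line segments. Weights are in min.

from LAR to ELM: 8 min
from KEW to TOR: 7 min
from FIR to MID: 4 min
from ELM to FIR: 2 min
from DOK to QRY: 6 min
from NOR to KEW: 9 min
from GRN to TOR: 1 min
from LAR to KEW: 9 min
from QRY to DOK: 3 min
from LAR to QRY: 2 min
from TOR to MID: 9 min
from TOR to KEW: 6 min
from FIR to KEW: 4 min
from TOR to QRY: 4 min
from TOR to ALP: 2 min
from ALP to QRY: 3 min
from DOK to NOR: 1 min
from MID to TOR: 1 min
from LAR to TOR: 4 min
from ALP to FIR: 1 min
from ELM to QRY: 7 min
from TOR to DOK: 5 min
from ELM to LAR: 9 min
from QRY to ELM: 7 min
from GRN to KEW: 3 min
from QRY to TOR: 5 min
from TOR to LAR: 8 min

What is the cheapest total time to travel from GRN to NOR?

Compare a few routes:
GRN - TOR - LAR - QRY - DOK - NOR: 1+8+2+3+1 = 15
GRN - TOR - QRY - DOK - NOR: 1+4+3+1 = 9
GRN - TOR - DOK - NOR: 1+5+1 = 7
GRN - TOR - ALP - QRY - DOK - NOR: 1+2+3+3+1 = 10
Cheapest is GRN - TOR - DOK - NOR at 7 min.

7 min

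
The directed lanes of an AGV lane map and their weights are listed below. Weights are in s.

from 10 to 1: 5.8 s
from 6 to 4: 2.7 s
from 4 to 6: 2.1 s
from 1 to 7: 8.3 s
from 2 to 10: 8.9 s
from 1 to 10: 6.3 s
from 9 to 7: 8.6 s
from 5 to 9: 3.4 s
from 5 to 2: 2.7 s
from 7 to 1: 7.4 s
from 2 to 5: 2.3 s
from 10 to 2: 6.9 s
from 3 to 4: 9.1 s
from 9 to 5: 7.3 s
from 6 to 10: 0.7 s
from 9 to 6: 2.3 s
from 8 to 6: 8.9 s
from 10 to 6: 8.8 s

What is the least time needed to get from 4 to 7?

Settle nodes by increasing distance from 4:
4: 0
6: 2.1  (via 4)
10: 2.8  (via 6)
1: 8.6  (via 10)
2: 9.7  (via 10)
5: 12  (via 2)
9: 15.4  (via 5)
7: 16.9  (via 1)
Shortest route: 4 → 6 → 10 → 1 → 7 = 16.9 s.

16.9 s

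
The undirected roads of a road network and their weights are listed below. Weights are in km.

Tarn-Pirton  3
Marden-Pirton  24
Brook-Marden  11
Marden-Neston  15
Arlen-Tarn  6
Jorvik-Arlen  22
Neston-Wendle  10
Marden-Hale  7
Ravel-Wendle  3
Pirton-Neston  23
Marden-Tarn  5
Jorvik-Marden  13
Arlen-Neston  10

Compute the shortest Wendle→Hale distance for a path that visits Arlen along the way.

38 km

Shortest Wendle→Arlen: Wendle → Neston → Arlen = 20
Best Arlen to Hale: Arlen → Tarn → Marden → Hale costing 18
Total via Arlen: 20 + 18 = 38 km.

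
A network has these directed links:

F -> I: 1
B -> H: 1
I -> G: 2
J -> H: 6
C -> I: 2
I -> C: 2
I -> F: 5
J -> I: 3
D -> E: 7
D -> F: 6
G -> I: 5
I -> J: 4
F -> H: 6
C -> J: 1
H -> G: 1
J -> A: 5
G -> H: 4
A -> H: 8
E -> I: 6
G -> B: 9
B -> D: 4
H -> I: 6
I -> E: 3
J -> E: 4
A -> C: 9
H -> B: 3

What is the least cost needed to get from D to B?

15

Settle nodes by increasing distance from D:
D: 0
F: 6  (via D)
E: 7  (via D)
I: 7  (via F)
C: 9  (via I)
G: 9  (via I)
J: 10  (via C)
H: 12  (via F)
A: 15  (via J)
B: 15  (via H)
Shortest route: D → F → H → B = 15.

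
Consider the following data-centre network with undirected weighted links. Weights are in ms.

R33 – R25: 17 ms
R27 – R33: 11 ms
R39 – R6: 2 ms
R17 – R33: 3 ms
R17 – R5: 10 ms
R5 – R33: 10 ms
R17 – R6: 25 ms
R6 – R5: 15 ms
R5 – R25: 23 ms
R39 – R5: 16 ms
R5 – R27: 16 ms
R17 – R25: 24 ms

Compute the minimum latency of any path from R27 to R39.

32 ms

Shortest distances from R27:
R27: 0
R33: 11  (via R27)
R17: 14  (via R33)
R5: 16  (via R27)
R25: 28  (via R33)
R6: 31  (via R5)
R39: 32  (via R5)
Shortest route: R27–R5–R39 = 32 ms.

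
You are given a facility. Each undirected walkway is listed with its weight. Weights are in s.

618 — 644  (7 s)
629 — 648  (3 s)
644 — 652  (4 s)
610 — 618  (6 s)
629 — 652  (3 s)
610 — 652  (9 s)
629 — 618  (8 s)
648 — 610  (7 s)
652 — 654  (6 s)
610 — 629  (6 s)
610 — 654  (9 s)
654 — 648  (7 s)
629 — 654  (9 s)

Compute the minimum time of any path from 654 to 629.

9 s

Enumerating some paths:
654–648–629: 7+3 = 10
654–629: 9 = 9
The minimum is 9 s via 654–629.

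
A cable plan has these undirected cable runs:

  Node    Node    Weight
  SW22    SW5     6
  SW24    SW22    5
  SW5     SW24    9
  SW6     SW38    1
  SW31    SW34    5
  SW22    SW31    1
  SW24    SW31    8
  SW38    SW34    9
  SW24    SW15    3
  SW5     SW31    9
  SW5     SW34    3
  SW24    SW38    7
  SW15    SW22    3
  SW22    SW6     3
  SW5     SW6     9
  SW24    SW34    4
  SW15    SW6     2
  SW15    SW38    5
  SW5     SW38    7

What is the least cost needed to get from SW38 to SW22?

Running Dijkstra from SW38:
SW38: 0
SW6: 1  (via SW38)
SW15: 3  (via SW6)
SW22: 4  (via SW6)
Shortest route: SW38–SW6–SW22 = 4.

4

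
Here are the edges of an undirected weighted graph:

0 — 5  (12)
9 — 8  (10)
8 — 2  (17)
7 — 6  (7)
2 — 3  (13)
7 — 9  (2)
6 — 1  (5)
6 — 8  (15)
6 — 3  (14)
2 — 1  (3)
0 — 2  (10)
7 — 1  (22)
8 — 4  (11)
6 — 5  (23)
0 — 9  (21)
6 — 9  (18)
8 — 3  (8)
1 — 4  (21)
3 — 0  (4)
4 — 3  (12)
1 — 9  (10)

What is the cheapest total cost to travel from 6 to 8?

15

Settle nodes by increasing distance from 6:
6: 0
1: 5  (via 6)
7: 7  (via 6)
2: 8  (via 1)
9: 9  (via 7)
3: 14  (via 6)
8: 15  (via 6)
Shortest route: 6 → 8 = 15.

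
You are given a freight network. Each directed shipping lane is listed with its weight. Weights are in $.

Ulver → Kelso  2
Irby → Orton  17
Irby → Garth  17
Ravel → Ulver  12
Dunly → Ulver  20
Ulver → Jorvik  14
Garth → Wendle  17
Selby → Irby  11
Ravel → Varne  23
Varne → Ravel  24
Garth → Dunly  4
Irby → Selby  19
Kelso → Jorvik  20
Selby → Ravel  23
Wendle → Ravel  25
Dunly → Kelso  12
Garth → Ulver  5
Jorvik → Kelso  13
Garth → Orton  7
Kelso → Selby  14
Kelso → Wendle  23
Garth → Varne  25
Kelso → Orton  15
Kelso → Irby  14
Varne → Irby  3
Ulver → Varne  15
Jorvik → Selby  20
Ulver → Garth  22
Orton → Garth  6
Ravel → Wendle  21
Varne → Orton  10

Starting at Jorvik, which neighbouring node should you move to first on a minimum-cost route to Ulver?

Kelso

Candidate routes:
Jorvik - Kelso - Orton - Garth - Ulver: 13+15+6+5 = 39
Jorvik - Selby - Irby - Garth - Ulver: 20+11+17+5 = 53
Jorvik - Selby - Ravel - Ulver: 20+23+12 = 55
Jorvik - Kelso - Irby - Garth - Ulver: 13+14+17+5 = 49
The minimum is $39 via Jorvik - Kelso - Orton - Garth - Ulver.
So from Jorvik the first move is to Kelso.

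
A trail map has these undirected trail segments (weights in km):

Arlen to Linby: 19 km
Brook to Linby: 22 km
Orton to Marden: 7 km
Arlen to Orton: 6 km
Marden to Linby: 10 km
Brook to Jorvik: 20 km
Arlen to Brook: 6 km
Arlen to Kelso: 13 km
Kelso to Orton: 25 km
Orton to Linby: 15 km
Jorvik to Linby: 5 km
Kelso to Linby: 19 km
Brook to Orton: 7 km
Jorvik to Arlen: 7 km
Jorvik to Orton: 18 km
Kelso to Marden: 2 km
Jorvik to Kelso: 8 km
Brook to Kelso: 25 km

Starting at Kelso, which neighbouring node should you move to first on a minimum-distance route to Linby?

Enumerating some paths:
Kelso–Jorvik–Linby: 8+5 = 13
Kelso–Marden–Linby: 2+10 = 12
Cheapest is Kelso–Marden–Linby at 12 km.
So from Kelso the first move is to Marden.

Marden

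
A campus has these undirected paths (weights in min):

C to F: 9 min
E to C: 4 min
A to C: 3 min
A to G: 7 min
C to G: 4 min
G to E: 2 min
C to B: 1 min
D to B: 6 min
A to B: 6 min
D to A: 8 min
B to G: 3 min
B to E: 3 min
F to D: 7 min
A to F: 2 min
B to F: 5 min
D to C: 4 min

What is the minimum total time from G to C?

Running Dijkstra from G:
G: 0
E: 2  (via G)
B: 3  (via G)
C: 4  (via G)
Shortest route: G → C = 4 min.

4 min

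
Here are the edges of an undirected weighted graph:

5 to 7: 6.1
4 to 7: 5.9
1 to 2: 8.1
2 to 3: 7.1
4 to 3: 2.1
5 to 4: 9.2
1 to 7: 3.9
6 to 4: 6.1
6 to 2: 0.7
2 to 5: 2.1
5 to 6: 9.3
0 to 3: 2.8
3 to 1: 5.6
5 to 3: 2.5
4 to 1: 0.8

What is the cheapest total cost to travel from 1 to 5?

5.4

Settle nodes by increasing distance from 1:
1: 0
4: 0.8  (via 1)
3: 2.9  (via 4)
7: 3.9  (via 1)
5: 5.4  (via 3)
Shortest route: 1–4–3–5 = 5.4.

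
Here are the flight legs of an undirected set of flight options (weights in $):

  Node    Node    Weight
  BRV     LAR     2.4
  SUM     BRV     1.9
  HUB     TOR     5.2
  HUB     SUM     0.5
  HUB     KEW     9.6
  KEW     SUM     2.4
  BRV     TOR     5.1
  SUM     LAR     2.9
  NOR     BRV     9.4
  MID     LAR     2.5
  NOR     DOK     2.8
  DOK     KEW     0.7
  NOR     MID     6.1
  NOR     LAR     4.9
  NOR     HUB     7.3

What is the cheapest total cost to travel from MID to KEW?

Running Dijkstra from MID:
MID: 0
LAR: 2.5  (via MID)
BRV: 4.9  (via LAR)
SUM: 5.4  (via LAR)
HUB: 5.9  (via SUM)
NOR: 6.1  (via MID)
KEW: 7.8  (via SUM)
Shortest route: MID → LAR → SUM → KEW = $7.8.

$7.8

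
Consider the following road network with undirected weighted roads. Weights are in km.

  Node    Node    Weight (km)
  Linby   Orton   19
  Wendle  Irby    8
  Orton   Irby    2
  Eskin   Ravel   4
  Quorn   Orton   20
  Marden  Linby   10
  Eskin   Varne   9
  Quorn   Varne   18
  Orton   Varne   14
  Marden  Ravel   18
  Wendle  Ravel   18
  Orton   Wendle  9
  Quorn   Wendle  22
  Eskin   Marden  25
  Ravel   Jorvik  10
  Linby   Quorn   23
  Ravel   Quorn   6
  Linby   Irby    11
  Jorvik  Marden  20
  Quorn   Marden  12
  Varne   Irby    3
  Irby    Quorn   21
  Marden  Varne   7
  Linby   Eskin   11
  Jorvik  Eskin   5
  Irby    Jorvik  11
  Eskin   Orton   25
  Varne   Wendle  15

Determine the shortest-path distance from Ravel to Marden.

Compare a few routes:
Ravel - Eskin - Marden: 4+25 = 29
Ravel - Eskin - Linby - Marden: 4+11+10 = 25
Ravel - Marden: 18 = 18
Ravel - Eskin - Varne - Marden: 4+9+7 = 20
The minimum is 18 km via Ravel - Marden.

18 km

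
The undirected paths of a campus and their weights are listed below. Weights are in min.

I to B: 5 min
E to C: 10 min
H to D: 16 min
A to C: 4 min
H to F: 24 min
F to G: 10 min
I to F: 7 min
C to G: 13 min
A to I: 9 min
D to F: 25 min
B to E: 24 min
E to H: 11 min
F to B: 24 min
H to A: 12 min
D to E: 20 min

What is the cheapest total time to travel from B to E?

Running Dijkstra from B:
B: 0
I: 5  (via B)
F: 12  (via I)
A: 14  (via I)
C: 18  (via A)
G: 22  (via F)
E: 24  (via B)
Shortest route: B–E = 24 min.

24 min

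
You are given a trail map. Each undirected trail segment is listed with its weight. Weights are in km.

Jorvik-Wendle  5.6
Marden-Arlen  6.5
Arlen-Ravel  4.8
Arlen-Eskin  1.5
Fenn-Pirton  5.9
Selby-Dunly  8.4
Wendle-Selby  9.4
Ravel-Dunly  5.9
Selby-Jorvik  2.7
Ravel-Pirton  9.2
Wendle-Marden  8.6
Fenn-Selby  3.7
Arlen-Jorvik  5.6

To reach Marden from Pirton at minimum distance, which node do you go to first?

Compare a few routes:
Pirton–Fenn–Selby–Jorvik–Wendle–Marden: 5.9+3.7+2.7+5.6+8.6 = 26.5
Pirton–Ravel–Arlen–Marden: 9.2+4.8+6.5 = 20.5
Pirton–Fenn–Selby–Jorvik–Arlen–Marden: 5.9+3.7+2.7+5.6+6.5 = 24.4
Cheapest is Pirton–Ravel–Arlen–Marden at 20.5 km.
So from Pirton the first move is to Ravel.

Ravel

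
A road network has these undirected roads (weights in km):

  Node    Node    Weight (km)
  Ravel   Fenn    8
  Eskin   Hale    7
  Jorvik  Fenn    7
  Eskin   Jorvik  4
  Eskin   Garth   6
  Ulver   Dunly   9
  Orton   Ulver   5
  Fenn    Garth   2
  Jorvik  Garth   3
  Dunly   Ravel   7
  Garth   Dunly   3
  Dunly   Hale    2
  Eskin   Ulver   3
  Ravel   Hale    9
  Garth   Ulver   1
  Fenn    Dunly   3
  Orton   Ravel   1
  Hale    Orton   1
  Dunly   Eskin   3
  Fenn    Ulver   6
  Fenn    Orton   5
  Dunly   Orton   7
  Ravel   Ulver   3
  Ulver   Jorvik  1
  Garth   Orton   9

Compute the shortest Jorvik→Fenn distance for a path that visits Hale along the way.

11 km

Shortest Jorvik→Hale: Jorvik–Ulver–Ravel–Orton–Hale = 6
Best Hale to Fenn: Hale–Dunly–Fenn costing 5
Total via Hale: 6 + 5 = 11 km.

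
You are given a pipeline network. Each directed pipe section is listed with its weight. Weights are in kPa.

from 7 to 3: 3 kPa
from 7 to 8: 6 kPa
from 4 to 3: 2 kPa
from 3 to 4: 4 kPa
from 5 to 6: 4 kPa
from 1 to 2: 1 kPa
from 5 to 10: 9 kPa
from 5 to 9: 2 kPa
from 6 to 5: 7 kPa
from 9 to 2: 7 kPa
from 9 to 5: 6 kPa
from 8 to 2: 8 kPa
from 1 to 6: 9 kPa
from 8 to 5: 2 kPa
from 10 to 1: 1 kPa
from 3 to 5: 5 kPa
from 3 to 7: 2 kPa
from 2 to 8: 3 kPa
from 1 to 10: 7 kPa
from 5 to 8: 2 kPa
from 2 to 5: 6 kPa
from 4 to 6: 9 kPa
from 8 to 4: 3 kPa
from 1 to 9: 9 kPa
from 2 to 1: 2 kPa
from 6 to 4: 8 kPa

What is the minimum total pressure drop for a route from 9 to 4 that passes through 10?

Best 9 to 10: 9–5–10 costing 15
Shortest 10→4: 10–1–2–8–4 = 8
Total via 10: 15 + 8 = 23 kPa.

23 kPa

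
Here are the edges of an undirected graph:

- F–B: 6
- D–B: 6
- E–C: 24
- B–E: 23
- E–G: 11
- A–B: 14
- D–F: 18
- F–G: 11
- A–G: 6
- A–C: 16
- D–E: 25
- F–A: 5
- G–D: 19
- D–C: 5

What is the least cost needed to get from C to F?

Running Dijkstra from C:
C: 0
D: 5  (via C)
B: 11  (via D)
A: 16  (via C)
F: 17  (via B)
Shortest route: C–D–B–F = 17.

17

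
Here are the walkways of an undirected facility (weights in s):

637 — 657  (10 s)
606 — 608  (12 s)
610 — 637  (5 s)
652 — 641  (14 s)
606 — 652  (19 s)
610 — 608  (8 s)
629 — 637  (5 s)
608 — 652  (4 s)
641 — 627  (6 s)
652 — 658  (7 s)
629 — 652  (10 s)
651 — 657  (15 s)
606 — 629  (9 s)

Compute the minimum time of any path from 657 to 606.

24 s

Compare a few routes:
657–637–629–652–606: 10+5+10+19 = 44
657–637–629–652–608–606: 10+5+10+4+12 = 41
657–637–629–606: 10+5+9 = 24
657–637–610–608–606: 10+5+8+12 = 35
The minimum is 24 s via 657–637–629–606.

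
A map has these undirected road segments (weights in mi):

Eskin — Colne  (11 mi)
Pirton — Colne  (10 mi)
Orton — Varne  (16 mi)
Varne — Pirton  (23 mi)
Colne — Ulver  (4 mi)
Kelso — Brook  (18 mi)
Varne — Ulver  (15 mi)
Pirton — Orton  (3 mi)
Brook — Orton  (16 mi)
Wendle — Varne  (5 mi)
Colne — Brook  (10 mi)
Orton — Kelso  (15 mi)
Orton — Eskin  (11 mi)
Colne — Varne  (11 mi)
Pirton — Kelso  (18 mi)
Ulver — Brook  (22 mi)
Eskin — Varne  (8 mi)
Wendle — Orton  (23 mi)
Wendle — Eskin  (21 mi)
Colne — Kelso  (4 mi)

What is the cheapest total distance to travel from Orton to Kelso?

15 mi

Compare a few routes:
Orton–Pirton–Kelso: 3+18 = 21
Orton–Kelso: 15 = 15
Orton–Pirton–Colne–Kelso: 3+10+4 = 17
Orton–Eskin–Colne–Kelso: 11+11+4 = 26
The minimum is 15 mi via Orton–Kelso.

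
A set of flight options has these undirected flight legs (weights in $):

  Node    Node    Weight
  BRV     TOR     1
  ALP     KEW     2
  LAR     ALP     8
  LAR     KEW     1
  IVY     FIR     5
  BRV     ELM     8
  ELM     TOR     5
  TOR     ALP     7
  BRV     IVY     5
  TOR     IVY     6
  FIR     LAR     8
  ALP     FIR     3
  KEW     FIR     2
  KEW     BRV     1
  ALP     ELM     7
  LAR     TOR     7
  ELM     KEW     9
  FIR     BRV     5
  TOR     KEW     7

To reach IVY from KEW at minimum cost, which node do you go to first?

Enumerating some paths:
KEW → BRV → TOR → IVY: 1+1+6 = 8
KEW → BRV → IVY: 1+5 = 6
KEW → FIR → IVY: 2+5 = 7
Cheapest is KEW → BRV → IVY at $6.
So from KEW the first move is to BRV.

BRV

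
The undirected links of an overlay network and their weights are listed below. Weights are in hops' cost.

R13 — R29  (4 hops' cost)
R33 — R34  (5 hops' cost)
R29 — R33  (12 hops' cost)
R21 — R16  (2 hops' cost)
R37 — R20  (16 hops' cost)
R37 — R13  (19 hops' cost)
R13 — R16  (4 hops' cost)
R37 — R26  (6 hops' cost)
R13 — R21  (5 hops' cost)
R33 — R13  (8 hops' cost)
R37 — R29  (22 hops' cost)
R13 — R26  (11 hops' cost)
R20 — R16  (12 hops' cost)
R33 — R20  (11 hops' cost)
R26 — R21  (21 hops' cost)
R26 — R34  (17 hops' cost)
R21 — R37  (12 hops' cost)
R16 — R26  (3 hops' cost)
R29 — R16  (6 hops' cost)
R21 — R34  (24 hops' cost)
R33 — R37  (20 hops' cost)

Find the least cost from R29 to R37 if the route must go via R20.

Best R29 to R20: R29–R16–R20 costing 18
Best R20 to R37: R20–R37 costing 16
Total via R20: 18 + 16 = 34 hops' cost.

34 hops' cost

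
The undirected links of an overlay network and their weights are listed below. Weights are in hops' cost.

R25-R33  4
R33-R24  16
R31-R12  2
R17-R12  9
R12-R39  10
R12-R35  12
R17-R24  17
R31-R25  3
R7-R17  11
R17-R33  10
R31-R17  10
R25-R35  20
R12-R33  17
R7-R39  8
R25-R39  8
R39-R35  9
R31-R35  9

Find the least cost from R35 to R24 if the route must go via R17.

Best R35 to R17: R35–R31–R17 costing 19
Best R17 to R24: R17–R24 costing 17
Total via R17: 19 + 17 = 36 hops' cost.

36 hops' cost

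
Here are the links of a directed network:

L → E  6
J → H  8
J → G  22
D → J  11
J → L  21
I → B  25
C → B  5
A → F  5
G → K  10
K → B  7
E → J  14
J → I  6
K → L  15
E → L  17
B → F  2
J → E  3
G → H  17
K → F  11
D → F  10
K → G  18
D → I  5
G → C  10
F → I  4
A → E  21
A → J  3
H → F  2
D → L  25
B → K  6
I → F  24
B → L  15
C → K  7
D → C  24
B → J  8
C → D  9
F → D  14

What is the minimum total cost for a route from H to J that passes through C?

53

Best H to C: H → F → D → C costing 40
Shortest C→J: C → B → J = 13
Total via C: 40 + 13 = 53.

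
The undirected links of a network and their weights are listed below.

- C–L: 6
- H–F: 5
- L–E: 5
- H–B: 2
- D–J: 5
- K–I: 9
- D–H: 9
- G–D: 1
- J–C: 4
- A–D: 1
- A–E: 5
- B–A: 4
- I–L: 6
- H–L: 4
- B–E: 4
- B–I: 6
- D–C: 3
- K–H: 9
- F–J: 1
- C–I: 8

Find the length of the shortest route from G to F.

Enumerating some paths:
G–D–C–J–F: 1+3+4+1 = 9
G–D–J–F: 1+5+1 = 7
Cheapest is G–D–J–F at 7.

7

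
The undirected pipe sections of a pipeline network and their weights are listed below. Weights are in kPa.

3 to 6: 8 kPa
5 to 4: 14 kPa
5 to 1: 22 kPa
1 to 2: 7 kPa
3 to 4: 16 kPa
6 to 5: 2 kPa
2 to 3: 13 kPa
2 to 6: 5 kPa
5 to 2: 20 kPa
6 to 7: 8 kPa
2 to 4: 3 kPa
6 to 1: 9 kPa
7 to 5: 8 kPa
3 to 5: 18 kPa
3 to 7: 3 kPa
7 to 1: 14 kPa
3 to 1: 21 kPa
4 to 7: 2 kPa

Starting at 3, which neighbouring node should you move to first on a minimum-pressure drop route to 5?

Enumerating some paths:
3 → 7 → 6 → 5: 3+8+2 = 13
3 → 6 → 5: 8+2 = 10
3 → 7 → 5: 3+8 = 11
The minimum is 10 kPa via 3 → 6 → 5.
So from 3 the first move is to 6.

6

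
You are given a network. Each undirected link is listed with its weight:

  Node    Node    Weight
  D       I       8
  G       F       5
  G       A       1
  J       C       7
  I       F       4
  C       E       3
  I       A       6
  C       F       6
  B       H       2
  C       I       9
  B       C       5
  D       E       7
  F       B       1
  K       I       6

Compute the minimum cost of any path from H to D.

Shortest distances from H:
H: 0
B: 2  (via H)
F: 3  (via B)
C: 7  (via B)
I: 7  (via F)
G: 8  (via F)
A: 9  (via G)
E: 10  (via C)
K: 13  (via I)
J: 14  (via C)
D: 15  (via I)
Shortest route: H–B–F–I–D = 15.

15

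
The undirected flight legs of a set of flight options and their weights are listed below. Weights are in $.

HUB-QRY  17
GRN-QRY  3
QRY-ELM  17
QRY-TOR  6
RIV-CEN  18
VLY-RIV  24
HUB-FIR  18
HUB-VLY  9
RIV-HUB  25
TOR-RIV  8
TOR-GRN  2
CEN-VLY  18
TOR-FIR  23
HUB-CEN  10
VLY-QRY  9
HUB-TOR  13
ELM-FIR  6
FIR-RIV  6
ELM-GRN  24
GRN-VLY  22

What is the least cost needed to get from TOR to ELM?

$20

Enumerating some paths:
TOR–RIV–FIR–ELM: 8+6+6 = 20
TOR–GRN–QRY–ELM: 2+3+17 = 22
TOR–QRY–ELM: 6+17 = 23
The minimum is $20 via TOR–RIV–FIR–ELM.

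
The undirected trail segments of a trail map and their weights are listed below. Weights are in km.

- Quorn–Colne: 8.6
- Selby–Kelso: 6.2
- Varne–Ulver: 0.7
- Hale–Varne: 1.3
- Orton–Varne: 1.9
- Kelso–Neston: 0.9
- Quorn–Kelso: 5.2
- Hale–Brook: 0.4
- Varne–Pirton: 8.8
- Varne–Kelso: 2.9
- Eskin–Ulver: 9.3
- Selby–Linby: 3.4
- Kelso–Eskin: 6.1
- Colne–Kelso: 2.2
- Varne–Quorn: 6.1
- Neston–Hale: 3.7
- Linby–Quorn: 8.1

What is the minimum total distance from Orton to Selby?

11 km

Shortest distances from Orton:
Orton: 0
Varne: 1.9  (via Orton)
Ulver: 2.6  (via Varne)
Hale: 3.2  (via Varne)
Brook: 3.6  (via Hale)
Kelso: 4.8  (via Varne)
Neston: 5.7  (via Kelso)
Colne: 7  (via Kelso)
Quorn: 8  (via Varne)
Pirton: 10.7  (via Varne)
Eskin: 10.9  (via Kelso)
Selby: 11  (via Kelso)
Shortest route: Orton → Varne → Kelso → Selby = 11 km.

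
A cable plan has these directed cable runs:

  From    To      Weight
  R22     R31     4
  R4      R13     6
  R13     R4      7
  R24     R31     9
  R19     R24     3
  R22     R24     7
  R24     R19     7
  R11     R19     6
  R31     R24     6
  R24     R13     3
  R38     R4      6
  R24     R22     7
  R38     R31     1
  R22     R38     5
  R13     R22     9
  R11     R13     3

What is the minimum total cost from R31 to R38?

Shortest distances from R31:
R31: 0
R24: 6  (via R31)
R13: 9  (via R24)
R19: 13  (via R24)
R22: 13  (via R24)
R4: 16  (via R13)
R38: 18  (via R22)
Shortest route: R31–R24–R22–R38 = 18.

18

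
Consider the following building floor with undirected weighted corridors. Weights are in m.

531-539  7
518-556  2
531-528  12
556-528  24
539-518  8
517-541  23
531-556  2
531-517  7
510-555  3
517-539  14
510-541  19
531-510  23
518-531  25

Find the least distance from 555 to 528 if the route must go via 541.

64 m

Best 555 to 541: 555 → 510 → 541 costing 22
Shortest 541→528: 541 → 517 → 531 → 528 = 42
Total via 541: 22 + 42 = 64 m.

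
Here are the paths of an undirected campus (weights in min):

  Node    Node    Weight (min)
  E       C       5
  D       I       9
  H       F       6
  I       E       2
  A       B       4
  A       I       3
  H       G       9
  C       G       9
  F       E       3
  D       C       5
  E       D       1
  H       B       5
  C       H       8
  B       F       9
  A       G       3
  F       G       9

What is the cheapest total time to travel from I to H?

11 min

Compare a few routes:
I → E → F → H: 2+3+6 = 11
I → A → B → H: 3+4+5 = 12
The minimum is 11 min via I → E → F → H.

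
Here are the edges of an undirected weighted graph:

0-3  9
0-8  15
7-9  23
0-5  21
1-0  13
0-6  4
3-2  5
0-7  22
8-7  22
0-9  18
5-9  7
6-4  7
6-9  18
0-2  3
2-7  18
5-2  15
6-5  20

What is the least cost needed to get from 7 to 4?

32

Settle nodes by increasing distance from 7:
7: 0
2: 18  (via 7)
0: 21  (via 2)
8: 22  (via 7)
3: 23  (via 2)
9: 23  (via 7)
6: 25  (via 0)
5: 30  (via 9)
4: 32  (via 6)
Shortest route: 7–2–0–6–4 = 32.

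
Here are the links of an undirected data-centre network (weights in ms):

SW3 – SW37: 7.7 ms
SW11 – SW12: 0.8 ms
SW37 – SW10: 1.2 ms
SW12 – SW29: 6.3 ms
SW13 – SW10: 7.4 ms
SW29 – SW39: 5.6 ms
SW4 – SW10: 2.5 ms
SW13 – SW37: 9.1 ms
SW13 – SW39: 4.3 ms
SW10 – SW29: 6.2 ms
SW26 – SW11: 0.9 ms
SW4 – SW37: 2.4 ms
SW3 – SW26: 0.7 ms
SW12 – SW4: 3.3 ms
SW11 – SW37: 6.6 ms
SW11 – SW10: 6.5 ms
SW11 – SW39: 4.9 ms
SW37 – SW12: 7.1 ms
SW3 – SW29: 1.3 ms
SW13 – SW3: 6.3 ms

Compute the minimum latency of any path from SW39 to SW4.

9 ms

Enumerating some paths:
SW39–SW29–SW3–SW26–SW11–SW12–SW4: 5.6+1.3+0.7+0.9+0.8+3.3 = 12.6
SW39–SW11–SW12–SW4: 4.9+0.8+3.3 = 9
SW39–SW11–SW37–SW4: 4.9+6.6+2.4 = 13.9
Cheapest is SW39–SW11–SW12–SW4 at 9 ms.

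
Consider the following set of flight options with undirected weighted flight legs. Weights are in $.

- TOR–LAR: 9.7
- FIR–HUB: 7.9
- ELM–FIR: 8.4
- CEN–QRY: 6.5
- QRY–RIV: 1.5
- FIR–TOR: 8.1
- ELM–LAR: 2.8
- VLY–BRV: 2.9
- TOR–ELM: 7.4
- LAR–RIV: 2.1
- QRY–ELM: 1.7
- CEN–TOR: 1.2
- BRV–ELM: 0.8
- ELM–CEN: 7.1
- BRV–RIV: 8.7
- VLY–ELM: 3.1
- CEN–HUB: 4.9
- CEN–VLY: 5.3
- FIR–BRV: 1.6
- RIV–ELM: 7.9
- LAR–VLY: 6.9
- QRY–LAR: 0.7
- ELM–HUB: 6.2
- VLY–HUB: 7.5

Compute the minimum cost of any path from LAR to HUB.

$8.6

Candidate routes:
LAR - QRY - CEN - HUB: 0.7+6.5+4.9 = 12.1
LAR - RIV - QRY - ELM - HUB: 2.1+1.5+1.7+6.2 = 11.5
LAR - ELM - HUB: 2.8+6.2 = 9
LAR - QRY - ELM - HUB: 0.7+1.7+6.2 = 8.6
The minimum is $8.6 via LAR - QRY - ELM - HUB.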